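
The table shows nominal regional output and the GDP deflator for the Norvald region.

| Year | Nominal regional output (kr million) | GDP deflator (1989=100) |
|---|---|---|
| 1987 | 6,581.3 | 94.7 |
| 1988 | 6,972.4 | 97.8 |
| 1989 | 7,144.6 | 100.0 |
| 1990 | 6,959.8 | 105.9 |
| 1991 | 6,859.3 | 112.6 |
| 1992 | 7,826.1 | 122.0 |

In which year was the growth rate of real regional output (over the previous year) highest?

1988: real = 6972.4/0.978 = 7129.24; growth vs 1987 (6949.63) = 2.58%.
1989: real = 7144.6/1.000 = 7144.60; growth vs 1988 (7129.24) = 0.22%.
1990: real = 6959.8/1.059 = 6572.05; growth vs 1989 (7144.60) = -8.01%.
1991: real = 6859.3/1.126 = 6091.74; growth vs 1990 (6572.05) = -7.31%.
1992: real = 7826.1/1.220 = 6414.84; growth vs 1991 (6091.74) = 5.30%.

1992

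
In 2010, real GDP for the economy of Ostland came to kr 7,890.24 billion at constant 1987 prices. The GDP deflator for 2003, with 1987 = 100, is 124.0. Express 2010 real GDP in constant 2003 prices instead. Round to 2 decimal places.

Real GDP in 2003 prices = Real GDP in 1987 prices × (P_2003/P_1987) = 7890.24 × 1.240 = 9783.90.

kr 9,783.90 billion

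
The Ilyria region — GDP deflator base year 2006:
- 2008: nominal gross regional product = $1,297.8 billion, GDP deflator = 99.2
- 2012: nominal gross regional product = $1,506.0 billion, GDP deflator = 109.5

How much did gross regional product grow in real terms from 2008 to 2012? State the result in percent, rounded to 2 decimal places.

5.13%

Real gross regional product 2008 = 1297.8 / 0.992 = 1308.27.
Real gross regional product 2012 = 1506.0 / 1.095 = 1375.34.
Real growth = 1375.34 / 1308.27 − 1 = 0.0513.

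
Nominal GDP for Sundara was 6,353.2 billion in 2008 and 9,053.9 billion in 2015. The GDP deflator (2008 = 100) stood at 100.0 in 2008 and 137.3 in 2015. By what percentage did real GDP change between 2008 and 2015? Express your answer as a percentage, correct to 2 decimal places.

Deflate each year: 2008 → 6353.2/1.000 = 6353.20; 2015 → 9053.9/1.373 = 6594.25.
So real GDP changed by 6594.25/6353.20 − 1 = 0.0379, i.e. 3.79%.

3.79%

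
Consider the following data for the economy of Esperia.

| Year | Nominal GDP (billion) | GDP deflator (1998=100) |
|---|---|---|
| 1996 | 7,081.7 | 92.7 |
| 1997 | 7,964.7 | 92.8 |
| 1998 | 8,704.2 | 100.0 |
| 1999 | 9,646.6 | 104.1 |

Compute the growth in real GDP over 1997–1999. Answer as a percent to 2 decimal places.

7.97%

Real GDP 1997 = 7964.7/0.928 = 8582.65.
Real GDP 1999 = 9646.6/1.041 = 9266.67.
Change = 9266.67/8582.65 − 1 = 0.0797.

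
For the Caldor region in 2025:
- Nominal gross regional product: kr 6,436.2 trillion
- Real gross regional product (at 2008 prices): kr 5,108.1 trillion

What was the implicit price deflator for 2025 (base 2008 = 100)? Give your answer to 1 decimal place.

implicit price deflator = (Nominal / Real) × 100 = 6436.2 / 5108.1 × 100 = 126.00.

126.0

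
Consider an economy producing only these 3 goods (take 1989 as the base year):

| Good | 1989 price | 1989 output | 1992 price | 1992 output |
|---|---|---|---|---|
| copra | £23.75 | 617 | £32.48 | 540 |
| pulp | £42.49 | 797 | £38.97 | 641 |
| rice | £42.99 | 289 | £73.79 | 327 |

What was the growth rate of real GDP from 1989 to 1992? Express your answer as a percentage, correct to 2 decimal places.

Real GDP 1989 = Nominal GDP 1989 = 23.75·617 + 42.49·797 + 42.99·289 = 60942.39.
Real GDP 1992 (at 1989 prices) = 23.75·540 + 42.49·641 + 42.99·327 = 54118.82.
Real growth = 54118.82/60942.39 − 1 = -0.1120.

-11.20%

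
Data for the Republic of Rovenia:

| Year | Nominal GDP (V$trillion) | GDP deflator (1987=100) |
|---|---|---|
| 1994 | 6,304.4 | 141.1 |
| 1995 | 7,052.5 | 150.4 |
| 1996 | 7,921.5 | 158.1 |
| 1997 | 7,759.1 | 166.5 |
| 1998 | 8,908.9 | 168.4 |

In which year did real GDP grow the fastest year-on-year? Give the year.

1995: real = 7052.5/1.504 = 4689.16; growth vs 1994 (4468.04) = 4.95%.
1996: real = 7921.5/1.581 = 5010.44; growth vs 1995 (4689.16) = 6.85%.
1997: real = 7759.1/1.665 = 4660.12; growth vs 1996 (5010.44) = -6.99%.
1998: real = 8908.9/1.684 = 5290.32; growth vs 1997 (4660.12) = 13.52%.

1998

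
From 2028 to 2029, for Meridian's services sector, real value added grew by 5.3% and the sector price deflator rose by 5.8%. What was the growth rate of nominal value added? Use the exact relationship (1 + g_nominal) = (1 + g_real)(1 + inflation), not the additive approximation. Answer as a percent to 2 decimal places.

11.41%

(1 + g_nom) = (1 + g_real)(1 + π) = 1.0530 × 1.0580 = 1.11407.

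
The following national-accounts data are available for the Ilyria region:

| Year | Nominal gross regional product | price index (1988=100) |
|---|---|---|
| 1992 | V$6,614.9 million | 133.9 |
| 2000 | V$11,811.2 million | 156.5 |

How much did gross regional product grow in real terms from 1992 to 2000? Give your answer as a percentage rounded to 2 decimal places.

52.77%

Real gross regional product 1992 = 6614.9 / 1.339 = 4940.18.
Real gross regional product 2000 = 11811.2 / 1.565 = 7547.09.
Real growth = 7547.09 / 4940.18 − 1 = 0.5277.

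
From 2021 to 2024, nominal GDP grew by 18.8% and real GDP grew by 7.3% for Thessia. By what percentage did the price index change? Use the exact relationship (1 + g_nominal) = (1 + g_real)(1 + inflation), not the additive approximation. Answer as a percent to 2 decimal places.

(1 + g_nom) = (1 + g_real)(1 + π), so π = 1.1880 / 1.0730 − 1 = 0.10718.

10.72%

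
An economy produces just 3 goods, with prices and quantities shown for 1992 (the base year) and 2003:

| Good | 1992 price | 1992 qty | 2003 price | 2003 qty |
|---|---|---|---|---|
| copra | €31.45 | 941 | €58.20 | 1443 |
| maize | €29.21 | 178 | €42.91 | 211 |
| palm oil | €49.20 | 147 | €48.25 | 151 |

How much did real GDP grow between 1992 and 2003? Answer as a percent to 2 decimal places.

40.33%

Real GDP 1992 = Nominal GDP 1992 = 31.45·941 + 29.21·178 + 49.20·147 = 42026.23.
Real GDP 2003 (at 1992 prices) = 31.45·1443 + 29.21·211 + 49.20·151 = 58974.86.
Real growth = 58974.86/42026.23 − 1 = 0.4033.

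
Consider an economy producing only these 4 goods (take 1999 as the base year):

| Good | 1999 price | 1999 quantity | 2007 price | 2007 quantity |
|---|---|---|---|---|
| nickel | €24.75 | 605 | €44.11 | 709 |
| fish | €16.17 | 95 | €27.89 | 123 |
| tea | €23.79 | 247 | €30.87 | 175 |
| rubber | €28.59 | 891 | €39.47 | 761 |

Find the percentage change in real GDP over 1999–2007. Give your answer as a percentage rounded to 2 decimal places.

-5.02%

Real GDP 1999 = Nominal GDP 1999 = 24.75·605 + 16.17·95 + 23.79·247 + 28.59·891 = 47859.72.
Real GDP 2007 (at 1999 prices) = 24.75·709 + 16.17·123 + 23.79·175 + 28.59·761 = 45456.90.
Real growth = 45456.90/47859.72 − 1 = -0.0502.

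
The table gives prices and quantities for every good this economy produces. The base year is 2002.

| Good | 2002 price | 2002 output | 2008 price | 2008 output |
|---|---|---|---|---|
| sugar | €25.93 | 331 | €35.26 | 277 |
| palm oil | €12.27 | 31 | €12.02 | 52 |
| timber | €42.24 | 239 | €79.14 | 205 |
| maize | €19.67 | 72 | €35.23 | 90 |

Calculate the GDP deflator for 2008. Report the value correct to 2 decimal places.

163.21

Nominal GDP 2008 = 35.26·277 + 12.02·52 + 79.14·205 + 35.23·90 = 29786.46.
Real GDP 2008 (at 2002 prices) = 25.93·277 + 12.27·52 + 42.24·205 + 19.67·90 = 18250.15.
Deflator = Nominal/Real × 100 = 29786.46/18250.15 × 100 = 163.212.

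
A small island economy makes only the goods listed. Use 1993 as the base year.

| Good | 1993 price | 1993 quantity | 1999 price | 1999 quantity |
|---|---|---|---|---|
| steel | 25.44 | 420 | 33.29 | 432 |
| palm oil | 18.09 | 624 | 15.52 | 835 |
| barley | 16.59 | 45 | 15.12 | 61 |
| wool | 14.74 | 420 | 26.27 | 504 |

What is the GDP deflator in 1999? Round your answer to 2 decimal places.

120.17

Nominal GDP 1999 = 33.29·432 + 15.52·835 + 15.12·61 + 26.27·504 = 41502.88.
Real GDP 1999 (at 1993 prices) = 25.44·432 + 18.09·835 + 16.59·61 + 14.74·504 = 34536.18.
Deflator = Nominal/Real × 100 = 41502.88/34536.18 × 100 = 120.172.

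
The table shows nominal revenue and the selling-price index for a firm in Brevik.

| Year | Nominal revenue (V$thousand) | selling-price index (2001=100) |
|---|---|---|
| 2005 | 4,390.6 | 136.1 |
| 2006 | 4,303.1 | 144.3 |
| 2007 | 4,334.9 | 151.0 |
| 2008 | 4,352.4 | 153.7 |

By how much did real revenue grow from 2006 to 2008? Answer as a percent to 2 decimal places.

Real revenue 2006 = 4303.1/1.443 = 2982.05.
Real revenue 2008 = 4352.4/1.537 = 2831.75.
Change = 2831.75/2982.05 − 1 = -0.0504.

-5.04%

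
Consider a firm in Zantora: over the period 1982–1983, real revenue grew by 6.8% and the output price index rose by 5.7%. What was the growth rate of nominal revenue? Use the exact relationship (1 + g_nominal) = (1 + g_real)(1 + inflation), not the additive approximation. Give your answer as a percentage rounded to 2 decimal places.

12.89%

(1 + g_nom) = (1 + g_real)(1 + π) = 1.0680 × 1.0570 = 1.12888.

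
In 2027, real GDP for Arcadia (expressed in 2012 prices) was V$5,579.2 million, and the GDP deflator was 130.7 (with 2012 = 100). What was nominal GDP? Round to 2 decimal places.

Nominal GDP = Real × (GDP deflator/100) = 5579.2 × 1.307 = 7292.01.

V$7,292.01 million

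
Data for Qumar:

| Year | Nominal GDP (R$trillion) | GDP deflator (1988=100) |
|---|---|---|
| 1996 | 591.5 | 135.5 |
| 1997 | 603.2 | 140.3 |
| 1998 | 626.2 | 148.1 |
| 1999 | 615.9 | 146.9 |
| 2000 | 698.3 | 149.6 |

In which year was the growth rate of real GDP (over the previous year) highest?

2000

1997: real = 603.2/1.403 = 429.94; growth vs 1996 (436.53) = -1.51%.
1998: real = 626.2/1.481 = 422.82; growth vs 1997 (429.94) = -1.66%.
1999: real = 615.9/1.469 = 419.26; growth vs 1998 (422.82) = -0.84%.
2000: real = 698.3/1.496 = 466.78; growth vs 1999 (419.26) = 11.33%.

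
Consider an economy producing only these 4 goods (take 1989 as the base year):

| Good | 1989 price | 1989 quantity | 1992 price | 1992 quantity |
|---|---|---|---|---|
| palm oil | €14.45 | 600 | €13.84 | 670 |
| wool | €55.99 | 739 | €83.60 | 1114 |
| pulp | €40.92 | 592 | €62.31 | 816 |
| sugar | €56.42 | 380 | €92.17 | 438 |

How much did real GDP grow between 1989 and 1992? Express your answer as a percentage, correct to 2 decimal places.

Real GDP 1989 = Nominal GDP 1989 = 14.45·600 + 55.99·739 + 40.92·592 + 56.42·380 = 95710.85.
Real GDP 1992 (at 1989 prices) = 14.45·670 + 55.99·1114 + 40.92·816 + 56.42·438 = 130157.04.
Real growth = 130157.04/95710.85 − 1 = 0.3599.

35.99%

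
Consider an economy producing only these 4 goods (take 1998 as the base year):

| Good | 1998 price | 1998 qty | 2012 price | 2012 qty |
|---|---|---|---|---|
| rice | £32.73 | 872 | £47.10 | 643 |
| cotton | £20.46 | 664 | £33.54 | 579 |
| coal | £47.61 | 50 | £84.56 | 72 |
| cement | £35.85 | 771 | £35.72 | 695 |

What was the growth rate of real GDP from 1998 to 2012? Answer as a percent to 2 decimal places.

Real GDP 1998 = Nominal GDP 1998 = 32.73·872 + 20.46·664 + 47.61·50 + 35.85·771 = 72146.85.
Real GDP 2012 (at 1998 prices) = 32.73·643 + 20.46·579 + 47.61·72 + 35.85·695 = 61235.40.
Real growth = 61235.40/72146.85 − 1 = -0.1512.

-15.12%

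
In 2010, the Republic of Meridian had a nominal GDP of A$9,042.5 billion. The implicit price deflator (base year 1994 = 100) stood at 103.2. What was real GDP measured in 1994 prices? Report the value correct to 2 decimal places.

A$8,762.11 billion

Real GDP = Nominal / (implicit price deflator/100) = 9042.5 / 1.032 = 8762.11.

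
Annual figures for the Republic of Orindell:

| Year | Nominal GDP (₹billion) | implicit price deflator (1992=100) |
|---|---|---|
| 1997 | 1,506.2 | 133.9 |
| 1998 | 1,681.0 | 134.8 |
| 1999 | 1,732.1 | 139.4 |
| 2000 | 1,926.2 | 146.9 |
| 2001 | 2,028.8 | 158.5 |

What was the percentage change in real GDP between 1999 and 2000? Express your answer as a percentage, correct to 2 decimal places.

Real GDP 1999 = 1732.1/1.394 = 1242.54.
Real GDP 2000 = 1926.2/1.469 = 1311.23.
Change = 1311.23/1242.54 − 1 = 0.0553.

5.53%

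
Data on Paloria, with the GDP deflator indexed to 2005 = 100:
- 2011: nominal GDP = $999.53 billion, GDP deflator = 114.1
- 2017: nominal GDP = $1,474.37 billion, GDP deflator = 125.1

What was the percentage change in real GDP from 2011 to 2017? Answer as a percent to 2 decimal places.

Real GDP 2011 = 999.53 / 1.141 = 876.01.
Real GDP 2017 = 1474.37 / 1.251 = 1178.55.
Real growth = 1178.55 / 876.01 − 1 = 0.3454.

34.54%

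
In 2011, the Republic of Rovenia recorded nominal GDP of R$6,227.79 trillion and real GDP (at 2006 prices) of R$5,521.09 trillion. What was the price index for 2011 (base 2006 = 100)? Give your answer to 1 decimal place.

price index = (Nominal / Real) × 100 = 6227.79 / 5521.09 × 100 = 112.80.

112.8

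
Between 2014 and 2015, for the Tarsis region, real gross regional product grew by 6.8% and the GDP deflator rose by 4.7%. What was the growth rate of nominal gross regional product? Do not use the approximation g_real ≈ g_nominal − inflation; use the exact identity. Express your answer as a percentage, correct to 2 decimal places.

(1 + g_nom) = (1 + g_real)(1 + π) = 1.0680 × 1.0470 = 1.11820.

11.82%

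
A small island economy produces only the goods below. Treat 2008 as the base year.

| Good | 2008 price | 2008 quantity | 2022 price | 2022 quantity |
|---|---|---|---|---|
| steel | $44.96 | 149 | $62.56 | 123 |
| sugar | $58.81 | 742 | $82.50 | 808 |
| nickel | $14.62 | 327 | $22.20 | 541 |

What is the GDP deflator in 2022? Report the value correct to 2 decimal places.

141.68

Nominal GDP 2022 = 62.56·123 + 82.50·808 + 22.20·541 = 86365.08.
Real GDP 2022 (at 2008 prices) = 44.96·123 + 58.81·808 + 14.62·541 = 60957.98.
Deflator = Nominal/Real × 100 = 86365.08/60957.98 × 100 = 141.680.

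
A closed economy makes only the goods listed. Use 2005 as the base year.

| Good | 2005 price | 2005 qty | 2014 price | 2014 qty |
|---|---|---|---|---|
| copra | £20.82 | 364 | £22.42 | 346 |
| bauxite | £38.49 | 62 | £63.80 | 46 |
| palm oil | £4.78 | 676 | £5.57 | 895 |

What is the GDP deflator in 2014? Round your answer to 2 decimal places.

Nominal GDP 2014 = 22.42·346 + 63.80·46 + 5.57·895 = 15677.27.
Real GDP 2014 (at 2005 prices) = 20.82·346 + 38.49·46 + 4.78·895 = 13252.36.
Deflator = Nominal/Real × 100 = 15677.27/13252.36 × 100 = 118.298.

118.30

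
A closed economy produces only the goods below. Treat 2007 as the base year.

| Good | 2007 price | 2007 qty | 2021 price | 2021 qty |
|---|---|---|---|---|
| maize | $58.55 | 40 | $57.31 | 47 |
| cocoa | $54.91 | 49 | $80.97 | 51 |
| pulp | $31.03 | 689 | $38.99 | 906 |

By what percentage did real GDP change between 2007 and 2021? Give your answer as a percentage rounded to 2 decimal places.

27.46%

Real GDP 2007 = Nominal GDP 2007 = 58.55·40 + 54.91·49 + 31.03·689 = 26412.26.
Real GDP 2021 (at 2007 prices) = 58.55·47 + 54.91·51 + 31.03·906 = 33665.44.
Real growth = 33665.44/26412.26 − 1 = 0.2746.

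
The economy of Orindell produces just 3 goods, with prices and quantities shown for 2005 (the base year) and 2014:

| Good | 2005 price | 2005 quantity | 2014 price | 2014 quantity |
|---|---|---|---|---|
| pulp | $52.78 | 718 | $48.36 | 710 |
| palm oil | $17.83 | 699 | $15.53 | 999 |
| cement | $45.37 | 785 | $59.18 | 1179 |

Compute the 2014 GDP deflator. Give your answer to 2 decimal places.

109.97

Nominal GDP 2014 = 48.36·710 + 15.53·999 + 59.18·1179 = 119623.29.
Real GDP 2014 (at 2005 prices) = 52.78·710 + 17.83·999 + 45.37·1179 = 108777.20.
Deflator = Nominal/Real × 100 = 119623.29/108777.20 × 100 = 109.971.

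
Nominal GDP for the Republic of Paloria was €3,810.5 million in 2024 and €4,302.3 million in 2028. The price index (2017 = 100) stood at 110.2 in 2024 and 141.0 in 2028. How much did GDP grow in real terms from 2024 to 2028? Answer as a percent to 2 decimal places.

Deflate each year: 2024 → 3810.5/1.102 = 3457.80; 2028 → 4302.3/1.410 = 3051.28.
So real GDP changed by 3051.28/3457.80 − 1 = -0.1176, i.e. -11.76%.

-11.76%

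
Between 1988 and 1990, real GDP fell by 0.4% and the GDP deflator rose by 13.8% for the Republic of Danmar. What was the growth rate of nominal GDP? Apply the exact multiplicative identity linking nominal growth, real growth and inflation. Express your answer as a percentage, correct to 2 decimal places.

(1 + g_nom) = (1 + g_real)(1 + π) = 0.9960 × 1.1380 = 1.13345.

13.34%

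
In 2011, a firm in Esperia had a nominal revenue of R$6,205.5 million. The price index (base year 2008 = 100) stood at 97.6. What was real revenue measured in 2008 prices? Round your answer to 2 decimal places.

Real revenue = Nominal / (price index/100) = 6205.5 / 0.976 = 6358.09.

R$6,358.09 million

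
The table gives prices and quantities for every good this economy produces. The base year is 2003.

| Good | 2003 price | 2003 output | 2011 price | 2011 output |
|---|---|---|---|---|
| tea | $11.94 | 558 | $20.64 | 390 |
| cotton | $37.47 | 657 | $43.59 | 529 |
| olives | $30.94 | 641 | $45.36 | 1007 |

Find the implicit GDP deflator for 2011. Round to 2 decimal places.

Nominal GDP 2011 = 20.64·390 + 43.59·529 + 45.36·1007 = 76786.23.
Real GDP 2011 (at 2003 prices) = 11.94·390 + 37.47·529 + 30.94·1007 = 55634.81.
Deflator = Nominal/Real × 100 = 76786.23/55634.81 × 100 = 138.018.

138.02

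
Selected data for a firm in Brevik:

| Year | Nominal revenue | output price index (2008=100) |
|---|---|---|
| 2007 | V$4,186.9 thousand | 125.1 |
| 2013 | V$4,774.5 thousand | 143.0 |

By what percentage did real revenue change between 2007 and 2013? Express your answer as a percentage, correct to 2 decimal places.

Deflate each year: 2007 → 4186.9/1.251 = 3346.84; 2013 → 4774.5/1.430 = 3338.81.
So real revenue changed by 3338.81/3346.84 − 1 = -0.0024, i.e. -0.24%.

-0.24%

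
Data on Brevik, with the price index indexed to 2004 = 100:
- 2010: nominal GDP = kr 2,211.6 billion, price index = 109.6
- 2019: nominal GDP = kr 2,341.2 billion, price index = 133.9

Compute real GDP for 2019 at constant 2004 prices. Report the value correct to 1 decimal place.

kr 1,748.5 billion

Real GDP = Nominal / (price index/100) = 2341.2 / 1.339 = 1748.47.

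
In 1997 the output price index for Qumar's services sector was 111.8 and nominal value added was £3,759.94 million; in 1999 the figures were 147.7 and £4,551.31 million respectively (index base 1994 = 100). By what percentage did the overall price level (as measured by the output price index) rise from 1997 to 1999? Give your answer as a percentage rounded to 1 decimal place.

32.1%

Price-level change = 147.7 / 111.8 − 1 = 0.3211.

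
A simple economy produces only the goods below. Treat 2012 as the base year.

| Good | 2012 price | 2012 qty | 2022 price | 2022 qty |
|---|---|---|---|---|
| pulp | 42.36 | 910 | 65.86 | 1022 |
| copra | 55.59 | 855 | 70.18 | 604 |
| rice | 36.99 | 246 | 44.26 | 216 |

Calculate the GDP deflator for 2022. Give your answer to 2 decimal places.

140.54

Nominal GDP 2022 = 65.86·1022 + 70.18·604 + 44.26·216 = 119257.80.
Real GDP 2022 (at 2012 prices) = 42.36·1022 + 55.59·604 + 36.99·216 = 84858.12.
Deflator = Nominal/Real × 100 = 119257.80/84858.12 × 100 = 140.538.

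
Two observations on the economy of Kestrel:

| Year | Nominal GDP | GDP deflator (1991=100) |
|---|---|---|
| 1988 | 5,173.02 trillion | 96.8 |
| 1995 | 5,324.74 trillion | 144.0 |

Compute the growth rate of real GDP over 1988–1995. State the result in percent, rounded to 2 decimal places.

-30.81%

Real GDP 1988 = 5173.02 / 0.968 = 5344.03.
Real GDP 1995 = 5324.74 / 1.440 = 3697.74.
Real growth = 3697.74 / 5344.03 − 1 = -0.3081.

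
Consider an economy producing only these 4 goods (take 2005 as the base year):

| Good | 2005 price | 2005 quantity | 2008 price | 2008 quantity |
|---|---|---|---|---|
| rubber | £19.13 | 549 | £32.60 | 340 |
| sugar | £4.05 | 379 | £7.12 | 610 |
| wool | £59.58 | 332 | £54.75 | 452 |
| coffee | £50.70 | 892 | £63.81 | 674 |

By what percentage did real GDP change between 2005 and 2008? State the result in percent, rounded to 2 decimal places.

Real GDP 2005 = Nominal GDP 2005 = 19.13·549 + 4.05·379 + 59.58·332 + 50.70·892 = 77042.28.
Real GDP 2008 (at 2005 prices) = 19.13·340 + 4.05·610 + 59.58·452 + 50.70·674 = 70076.66.
Real growth = 70076.66/77042.28 − 1 = -0.0904.

-9.04%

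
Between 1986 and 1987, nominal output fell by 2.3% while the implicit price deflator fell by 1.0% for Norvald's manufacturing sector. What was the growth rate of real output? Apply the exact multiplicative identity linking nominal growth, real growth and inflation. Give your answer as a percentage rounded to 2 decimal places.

-1.31%

(1 + g_nom) = (1 + g_real)(1 + π), so g_real = 0.9770 / 0.9900 − 1 = -0.01313.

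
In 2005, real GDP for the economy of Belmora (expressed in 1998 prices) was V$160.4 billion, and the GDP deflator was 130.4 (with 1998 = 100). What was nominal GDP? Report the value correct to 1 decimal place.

Nominal GDP = Real × (GDP deflator/100) = 160.4 × 1.304 = 209.16.

V$209.2 billion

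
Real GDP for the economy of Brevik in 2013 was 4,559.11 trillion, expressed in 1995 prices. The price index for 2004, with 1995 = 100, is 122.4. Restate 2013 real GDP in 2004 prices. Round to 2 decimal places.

5,580.35 trillion

Real GDP in 2004 prices = Real GDP in 1995 prices × (P_2004/P_1995) = 4559.11 × 1.224 = 5580.35.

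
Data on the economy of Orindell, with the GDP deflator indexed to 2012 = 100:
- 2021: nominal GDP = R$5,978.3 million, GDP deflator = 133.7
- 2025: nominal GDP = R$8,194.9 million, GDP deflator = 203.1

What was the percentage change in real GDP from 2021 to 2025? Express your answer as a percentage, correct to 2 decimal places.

Deflate each year: 2021 → 5978.3/1.337 = 4471.43; 2025 → 8194.9/2.031 = 4034.91.
So real GDP changed by 4034.91/4471.43 − 1 = -0.0976, i.e. -9.76%.

-9.76%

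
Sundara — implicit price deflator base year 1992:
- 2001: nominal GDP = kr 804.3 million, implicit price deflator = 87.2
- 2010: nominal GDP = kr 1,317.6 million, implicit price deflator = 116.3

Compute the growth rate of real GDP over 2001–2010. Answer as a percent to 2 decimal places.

22.83%

Real GDP 2001 = 804.3 / 0.872 = 922.36.
Real GDP 2010 = 1317.6 / 1.163 = 1132.93.
Real growth = 1132.93 / 922.36 − 1 = 0.2283.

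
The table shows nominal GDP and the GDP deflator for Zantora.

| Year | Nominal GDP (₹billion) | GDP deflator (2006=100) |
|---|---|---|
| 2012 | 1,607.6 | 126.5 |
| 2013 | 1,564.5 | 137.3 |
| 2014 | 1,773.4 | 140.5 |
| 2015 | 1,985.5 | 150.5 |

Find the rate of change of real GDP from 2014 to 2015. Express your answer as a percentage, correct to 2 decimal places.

4.52%

Real GDP 2014 = 1773.4/1.405 = 1262.21.
Real GDP 2015 = 1985.5/1.505 = 1319.27.
Change = 1319.27/1262.21 − 1 = 0.0452.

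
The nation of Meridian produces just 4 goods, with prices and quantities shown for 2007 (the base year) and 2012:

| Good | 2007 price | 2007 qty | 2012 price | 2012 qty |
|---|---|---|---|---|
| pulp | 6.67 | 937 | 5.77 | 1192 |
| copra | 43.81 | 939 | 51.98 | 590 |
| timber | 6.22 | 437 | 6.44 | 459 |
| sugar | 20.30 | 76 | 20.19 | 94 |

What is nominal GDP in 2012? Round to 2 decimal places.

42399.86

Nominal GDP 2012 = Σ (p_2012 × q_2012) = 5.77·1192 + 51.98·590 + 6.44·459 + 20.19·94 = 42399.86.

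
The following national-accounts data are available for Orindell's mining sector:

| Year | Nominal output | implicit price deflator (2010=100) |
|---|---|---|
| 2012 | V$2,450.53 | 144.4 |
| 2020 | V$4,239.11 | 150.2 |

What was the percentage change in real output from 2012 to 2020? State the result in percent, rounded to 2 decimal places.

Real output 2012 = 2450.53 / 1.444 = 1697.04.
Real output 2020 = 4239.11 / 1.502 = 2822.31.
Real growth = 2822.31 / 1697.04 − 1 = 0.6631.

66.31%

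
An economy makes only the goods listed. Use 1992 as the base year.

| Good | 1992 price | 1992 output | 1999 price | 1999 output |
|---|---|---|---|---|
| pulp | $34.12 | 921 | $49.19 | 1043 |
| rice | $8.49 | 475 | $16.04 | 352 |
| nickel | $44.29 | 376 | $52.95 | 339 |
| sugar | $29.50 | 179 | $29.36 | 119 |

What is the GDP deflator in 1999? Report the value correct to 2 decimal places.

137.29

Nominal GDP 1999 = 49.19·1043 + 16.04·352 + 52.95·339 + 29.36·119 = 78395.14.
Real GDP 1999 (at 1992 prices) = 34.12·1043 + 8.49·352 + 44.29·339 + 29.50·119 = 57100.45.
Deflator = Nominal/Real × 100 = 78395.14/57100.45 × 100 = 137.293.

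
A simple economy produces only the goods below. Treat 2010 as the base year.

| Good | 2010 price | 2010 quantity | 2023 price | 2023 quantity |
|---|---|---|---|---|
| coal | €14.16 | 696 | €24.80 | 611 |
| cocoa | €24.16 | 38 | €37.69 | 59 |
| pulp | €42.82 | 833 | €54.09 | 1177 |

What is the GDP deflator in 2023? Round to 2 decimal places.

134.00

Nominal GDP 2023 = 24.80·611 + 37.69·59 + 54.09·1177 = 81040.44.
Real GDP 2023 (at 2010 prices) = 14.16·611 + 24.16·59 + 42.82·1177 = 60476.34.
Deflator = Nominal/Real × 100 = 81040.44/60476.34 × 100 = 134.004.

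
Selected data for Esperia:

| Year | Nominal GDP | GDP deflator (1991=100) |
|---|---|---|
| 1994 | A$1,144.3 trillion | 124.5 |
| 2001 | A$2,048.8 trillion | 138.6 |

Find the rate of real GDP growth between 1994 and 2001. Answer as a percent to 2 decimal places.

Real GDP 1994 = 1144.3 / 1.245 = 919.12.
Real GDP 2001 = 2048.8 / 1.386 = 1478.21.
Real growth = 1478.21 / 919.12 − 1 = 0.6083.

60.83%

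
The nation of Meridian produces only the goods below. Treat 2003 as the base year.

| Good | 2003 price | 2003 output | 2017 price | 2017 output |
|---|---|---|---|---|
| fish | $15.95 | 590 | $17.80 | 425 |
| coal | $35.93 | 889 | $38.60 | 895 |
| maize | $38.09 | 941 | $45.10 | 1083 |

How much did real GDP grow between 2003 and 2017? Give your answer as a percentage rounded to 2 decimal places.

3.88%

Real GDP 2003 = Nominal GDP 2003 = 15.95·590 + 35.93·889 + 38.09·941 = 77194.96.
Real GDP 2017 (at 2003 prices) = 15.95·425 + 35.93·895 + 38.09·1083 = 80187.57.
Real growth = 80187.57/77194.96 − 1 = 0.0388.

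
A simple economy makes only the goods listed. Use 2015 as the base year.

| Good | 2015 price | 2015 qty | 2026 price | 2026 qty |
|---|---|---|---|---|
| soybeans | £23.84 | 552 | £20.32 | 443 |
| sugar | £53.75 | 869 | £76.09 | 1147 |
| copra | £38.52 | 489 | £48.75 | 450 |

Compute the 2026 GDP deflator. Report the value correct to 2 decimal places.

132.01

Nominal GDP 2026 = 20.32·443 + 76.09·1147 + 48.75·450 = 118214.49.
Real GDP 2026 (at 2015 prices) = 23.84·443 + 53.75·1147 + 38.52·450 = 89546.37.
Deflator = Nominal/Real × 100 = 118214.49/89546.37 × 100 = 132.015.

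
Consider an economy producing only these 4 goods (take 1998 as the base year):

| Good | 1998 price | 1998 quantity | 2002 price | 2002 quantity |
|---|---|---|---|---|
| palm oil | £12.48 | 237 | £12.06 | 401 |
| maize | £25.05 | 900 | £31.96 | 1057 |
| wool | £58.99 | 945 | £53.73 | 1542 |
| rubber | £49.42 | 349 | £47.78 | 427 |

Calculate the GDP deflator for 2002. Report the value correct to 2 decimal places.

Nominal GDP 2002 = 12.06·401 + 31.96·1057 + 53.73·1542 + 47.78·427 = 141871.50.
Real GDP 2002 (at 1998 prices) = 12.48·401 + 25.05·1057 + 58.99·1542 + 49.42·427 = 143547.25.
Deflator = Nominal/Real × 100 = 141871.50/143547.25 × 100 = 98.833.

98.83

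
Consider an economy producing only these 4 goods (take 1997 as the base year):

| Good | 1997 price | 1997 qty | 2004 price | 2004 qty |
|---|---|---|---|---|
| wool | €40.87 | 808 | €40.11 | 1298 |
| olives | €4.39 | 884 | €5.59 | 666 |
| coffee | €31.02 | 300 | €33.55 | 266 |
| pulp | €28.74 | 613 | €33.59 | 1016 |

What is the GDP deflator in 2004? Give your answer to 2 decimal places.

105.79

Nominal GDP 2004 = 40.11·1298 + 5.59·666 + 33.55·266 + 33.59·1016 = 98837.46.
Real GDP 2004 (at 1997 prices) = 40.87·1298 + 4.39·666 + 31.02·266 + 28.74·1016 = 93424.16.
Deflator = Nominal/Real × 100 = 98837.46/93424.16 × 100 = 105.794.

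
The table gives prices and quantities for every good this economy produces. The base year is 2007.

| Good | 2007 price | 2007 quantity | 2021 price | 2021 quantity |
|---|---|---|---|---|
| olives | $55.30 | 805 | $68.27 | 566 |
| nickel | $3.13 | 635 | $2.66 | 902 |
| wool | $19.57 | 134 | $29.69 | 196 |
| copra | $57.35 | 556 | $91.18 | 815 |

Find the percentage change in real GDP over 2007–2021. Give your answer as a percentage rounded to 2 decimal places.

Real GDP 2007 = Nominal GDP 2007 = 55.30·805 + 3.13·635 + 19.57·134 + 57.35·556 = 81013.03.
Real GDP 2021 (at 2007 prices) = 55.30·566 + 3.13·902 + 19.57·196 + 57.35·815 = 84699.03.
Real growth = 84699.03/81013.03 − 1 = 0.0455.

4.55%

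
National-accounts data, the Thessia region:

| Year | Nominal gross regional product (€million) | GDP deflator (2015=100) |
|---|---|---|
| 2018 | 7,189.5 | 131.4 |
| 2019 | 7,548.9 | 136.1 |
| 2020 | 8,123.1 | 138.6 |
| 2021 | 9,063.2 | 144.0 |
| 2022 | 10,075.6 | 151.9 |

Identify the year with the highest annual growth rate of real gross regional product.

2019: real = 7548.9/1.361 = 5546.58; growth vs 2018 (5471.46) = 1.37%.
2020: real = 8123.1/1.386 = 5860.82; growth vs 2019 (5546.58) = 5.67%.
2021: real = 9063.2/1.440 = 6293.89; growth vs 2020 (5860.82) = 7.39%.
2022: real = 10075.6/1.519 = 6633.05; growth vs 2021 (6293.89) = 5.39%.

2021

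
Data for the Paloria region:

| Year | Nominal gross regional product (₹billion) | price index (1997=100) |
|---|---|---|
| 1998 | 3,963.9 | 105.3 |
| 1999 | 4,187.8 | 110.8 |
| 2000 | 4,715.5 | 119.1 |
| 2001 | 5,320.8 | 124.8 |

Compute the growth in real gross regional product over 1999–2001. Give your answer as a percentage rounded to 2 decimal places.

Real gross regional product 1999 = 4187.8/1.108 = 3779.60.
Real gross regional product 2001 = 5320.8/1.248 = 4263.46.
Change = 4263.46/3779.60 − 1 = 0.1280.

12.80%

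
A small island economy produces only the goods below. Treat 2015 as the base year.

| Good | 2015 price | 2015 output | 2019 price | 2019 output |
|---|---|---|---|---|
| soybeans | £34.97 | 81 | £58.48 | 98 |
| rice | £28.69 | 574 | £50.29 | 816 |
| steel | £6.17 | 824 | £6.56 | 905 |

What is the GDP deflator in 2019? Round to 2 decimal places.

162.56

Nominal GDP 2019 = 58.48·98 + 50.29·816 + 6.56·905 = 52704.48.
Real GDP 2019 (at 2015 prices) = 34.97·98 + 28.69·816 + 6.17·905 = 32421.95.
Deflator = Nominal/Real × 100 = 52704.48/32421.95 × 100 = 162.558.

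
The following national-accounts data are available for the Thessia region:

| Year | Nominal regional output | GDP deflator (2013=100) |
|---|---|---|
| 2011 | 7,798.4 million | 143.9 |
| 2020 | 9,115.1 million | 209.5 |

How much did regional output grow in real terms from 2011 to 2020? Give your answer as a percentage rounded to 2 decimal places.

Deflate each year: 2011 → 7798.4/1.439 = 5419.32; 2020 → 9115.1/2.095 = 4350.88.
So real regional output changed by 4350.88/5419.32 − 1 = -0.1972, i.e. -19.72%.

-19.72%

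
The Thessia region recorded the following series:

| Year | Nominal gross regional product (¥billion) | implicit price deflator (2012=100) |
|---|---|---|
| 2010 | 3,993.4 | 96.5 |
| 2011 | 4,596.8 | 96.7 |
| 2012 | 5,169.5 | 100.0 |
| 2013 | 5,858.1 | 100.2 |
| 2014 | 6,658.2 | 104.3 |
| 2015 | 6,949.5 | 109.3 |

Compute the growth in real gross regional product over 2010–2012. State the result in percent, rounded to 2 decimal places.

Real gross regional product 2010 = 3993.4/0.965 = 4138.24.
Real gross regional product 2012 = 5169.5/1.000 = 5169.50.
Change = 5169.50/4138.24 − 1 = 0.2492.

24.92%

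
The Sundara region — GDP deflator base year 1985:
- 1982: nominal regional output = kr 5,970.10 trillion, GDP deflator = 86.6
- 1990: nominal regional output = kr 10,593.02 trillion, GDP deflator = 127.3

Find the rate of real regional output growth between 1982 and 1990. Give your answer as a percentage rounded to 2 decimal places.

20.71%

Real regional output 1982 = 5970.10 / 0.866 = 6893.88.
Real regional output 1990 = 10593.02 / 1.273 = 8321.30.
Real growth = 8321.30 / 6893.88 − 1 = 0.2071.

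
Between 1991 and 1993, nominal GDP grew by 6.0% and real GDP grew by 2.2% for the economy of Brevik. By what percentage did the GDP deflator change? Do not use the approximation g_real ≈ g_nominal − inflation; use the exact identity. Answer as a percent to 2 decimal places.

3.72%

(1 + g_nom) = (1 + g_real)(1 + π), so π = 1.0600 / 1.0220 − 1 = 0.03718.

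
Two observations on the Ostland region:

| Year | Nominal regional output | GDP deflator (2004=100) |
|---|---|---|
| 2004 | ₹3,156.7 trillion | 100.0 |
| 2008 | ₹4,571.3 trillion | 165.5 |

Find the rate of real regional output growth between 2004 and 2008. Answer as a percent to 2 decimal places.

-12.50%

Deflate each year: 2004 → 3156.7/1.000 = 3156.70; 2008 → 4571.3/1.655 = 2762.11.
So real regional output changed by 2762.11/3156.70 − 1 = -0.1250, i.e. -12.50%.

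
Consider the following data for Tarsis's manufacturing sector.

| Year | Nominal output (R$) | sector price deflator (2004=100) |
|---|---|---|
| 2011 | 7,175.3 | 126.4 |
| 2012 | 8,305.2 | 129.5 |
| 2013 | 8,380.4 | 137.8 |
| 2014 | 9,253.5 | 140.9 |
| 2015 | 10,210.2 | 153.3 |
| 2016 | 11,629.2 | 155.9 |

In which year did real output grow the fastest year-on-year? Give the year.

2012: real = 8305.2/1.295 = 6413.28; growth vs 2011 (5676.66) = 12.98%.
2013: real = 8380.4/1.378 = 6081.57; growth vs 2012 (6413.28) = -5.17%.
2014: real = 9253.5/1.409 = 6567.42; growth vs 2013 (6081.57) = 7.99%.
2015: real = 10210.2/1.533 = 6660.27; growth vs 2014 (6567.42) = 1.41%.
2016: real = 11629.2/1.559 = 7459.40; growth vs 2015 (6660.27) = 12.00%.

2012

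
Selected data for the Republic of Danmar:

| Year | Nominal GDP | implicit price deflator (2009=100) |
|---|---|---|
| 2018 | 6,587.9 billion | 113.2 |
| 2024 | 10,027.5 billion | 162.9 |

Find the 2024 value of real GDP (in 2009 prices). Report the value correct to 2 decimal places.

Real GDP = Nominal / (implicit price deflator/100) = 10027.5 / 1.629 = 6155.62.

6,155.62 billion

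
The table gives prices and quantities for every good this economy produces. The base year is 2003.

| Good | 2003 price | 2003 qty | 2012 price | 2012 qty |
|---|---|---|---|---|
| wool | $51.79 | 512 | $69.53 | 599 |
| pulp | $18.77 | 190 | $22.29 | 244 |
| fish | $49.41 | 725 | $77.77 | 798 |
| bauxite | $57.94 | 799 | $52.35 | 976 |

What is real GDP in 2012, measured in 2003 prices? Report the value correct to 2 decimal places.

Real GDP 2012 = Σ (p_2003 × q_2012) = 51.79·599 + 18.77·244 + 49.41·798 + 57.94·976 = 131580.71.

$131580.71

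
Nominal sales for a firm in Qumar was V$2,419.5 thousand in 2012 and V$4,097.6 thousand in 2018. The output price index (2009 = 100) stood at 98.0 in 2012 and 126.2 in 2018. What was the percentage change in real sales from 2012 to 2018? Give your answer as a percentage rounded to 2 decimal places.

31.51%

Real sales 2012 = 2419.5 / 0.980 = 2468.88.
Real sales 2018 = 4097.6 / 1.262 = 3246.91.
Real growth = 3246.91 / 2468.88 − 1 = 0.3151.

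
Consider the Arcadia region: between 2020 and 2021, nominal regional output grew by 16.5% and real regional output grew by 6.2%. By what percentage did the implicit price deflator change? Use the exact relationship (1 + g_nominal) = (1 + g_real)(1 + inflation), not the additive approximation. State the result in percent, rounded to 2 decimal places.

(1 + g_nom) = (1 + g_real)(1 + π), so π = 1.1650 / 1.0620 − 1 = 0.09699.

9.70%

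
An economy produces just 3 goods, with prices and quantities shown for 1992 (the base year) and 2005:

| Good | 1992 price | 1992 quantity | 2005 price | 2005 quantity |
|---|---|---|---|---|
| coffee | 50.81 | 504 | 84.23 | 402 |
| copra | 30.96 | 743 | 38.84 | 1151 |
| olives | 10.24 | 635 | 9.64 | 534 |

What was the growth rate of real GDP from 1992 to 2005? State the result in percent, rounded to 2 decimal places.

11.64%

Real GDP 1992 = Nominal GDP 1992 = 50.81·504 + 30.96·743 + 10.24·635 = 55113.92.
Real GDP 2005 (at 1992 prices) = 50.81·402 + 30.96·1151 + 10.24·534 = 61528.74.
Real growth = 61528.74/55113.92 − 1 = 0.1164.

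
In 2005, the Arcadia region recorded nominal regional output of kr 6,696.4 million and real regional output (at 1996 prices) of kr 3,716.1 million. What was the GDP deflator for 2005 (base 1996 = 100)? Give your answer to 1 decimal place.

GDP deflator = (Nominal / Real) × 100 = 6696.4 / 3716.1 × 100 = 180.20.

180.2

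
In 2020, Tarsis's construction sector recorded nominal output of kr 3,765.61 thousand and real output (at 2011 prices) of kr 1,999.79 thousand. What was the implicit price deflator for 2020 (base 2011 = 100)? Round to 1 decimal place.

implicit price deflator = (Nominal / Real) × 100 = 3765.61 / 1999.79 × 100 = 188.30.

188.3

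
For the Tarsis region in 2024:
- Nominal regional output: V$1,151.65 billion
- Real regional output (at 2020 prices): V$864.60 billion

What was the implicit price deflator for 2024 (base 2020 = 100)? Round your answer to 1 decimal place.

133.2

implicit price deflator = (Nominal / Real) × 100 = 1151.65 / 864.60 × 100 = 133.20.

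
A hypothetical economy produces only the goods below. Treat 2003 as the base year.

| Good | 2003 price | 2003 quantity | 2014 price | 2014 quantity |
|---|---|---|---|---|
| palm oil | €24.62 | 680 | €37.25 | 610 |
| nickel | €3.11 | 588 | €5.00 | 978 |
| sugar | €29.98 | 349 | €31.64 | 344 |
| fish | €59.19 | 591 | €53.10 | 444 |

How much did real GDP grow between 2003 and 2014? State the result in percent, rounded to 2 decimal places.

-14.62%

Real GDP 2003 = Nominal GDP 2003 = 24.62·680 + 3.11·588 + 29.98·349 + 59.19·591 = 64014.59.
Real GDP 2014 (at 2003 prices) = 24.62·610 + 3.11·978 + 29.98·344 + 59.19·444 = 54653.26.
Real growth = 54653.26/64014.59 − 1 = -0.1462.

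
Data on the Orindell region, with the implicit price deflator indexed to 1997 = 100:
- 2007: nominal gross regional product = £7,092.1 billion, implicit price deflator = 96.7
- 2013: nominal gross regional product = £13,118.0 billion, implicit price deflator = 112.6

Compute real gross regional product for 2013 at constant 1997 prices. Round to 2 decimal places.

£11,650.09 billion

Real gross regional product = Nominal / (implicit price deflator/100) = 13118.0 / 1.126 = 11650.09.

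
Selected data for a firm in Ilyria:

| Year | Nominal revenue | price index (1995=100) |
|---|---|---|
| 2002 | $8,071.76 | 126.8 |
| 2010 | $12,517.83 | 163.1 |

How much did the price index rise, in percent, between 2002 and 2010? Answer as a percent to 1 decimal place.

28.6%

Price-level change = 163.1 / 126.8 − 1 = 0.2863.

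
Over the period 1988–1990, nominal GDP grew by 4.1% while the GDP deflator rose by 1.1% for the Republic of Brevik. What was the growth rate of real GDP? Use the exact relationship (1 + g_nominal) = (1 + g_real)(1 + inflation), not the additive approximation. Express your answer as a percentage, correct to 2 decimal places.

2.97%

(1 + g_nom) = (1 + g_real)(1 + π), so g_real = 1.0410 / 1.0110 − 1 = 0.02967.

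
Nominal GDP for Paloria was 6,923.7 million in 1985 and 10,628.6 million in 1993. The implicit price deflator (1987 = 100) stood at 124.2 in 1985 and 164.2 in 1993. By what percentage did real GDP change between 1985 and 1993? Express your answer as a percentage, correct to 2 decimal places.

Real GDP 1985 = 6923.7 / 1.242 = 5574.64.
Real GDP 1993 = 10628.6 / 1.642 = 6472.96.
Real growth = 6472.96 / 5574.64 − 1 = 0.1611.

16.11%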